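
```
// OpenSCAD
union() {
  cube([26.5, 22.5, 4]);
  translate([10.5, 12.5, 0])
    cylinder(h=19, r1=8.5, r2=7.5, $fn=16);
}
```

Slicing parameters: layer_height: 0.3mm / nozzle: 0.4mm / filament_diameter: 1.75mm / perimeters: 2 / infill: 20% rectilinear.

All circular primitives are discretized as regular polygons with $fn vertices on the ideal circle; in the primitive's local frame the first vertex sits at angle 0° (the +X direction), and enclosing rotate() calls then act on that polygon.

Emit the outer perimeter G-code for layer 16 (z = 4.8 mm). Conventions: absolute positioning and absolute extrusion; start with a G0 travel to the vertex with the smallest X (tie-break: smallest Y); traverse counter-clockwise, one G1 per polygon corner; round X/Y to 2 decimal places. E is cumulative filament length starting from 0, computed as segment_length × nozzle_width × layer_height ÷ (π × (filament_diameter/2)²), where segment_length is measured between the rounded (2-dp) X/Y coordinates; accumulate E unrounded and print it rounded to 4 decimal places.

At z = 4.8 mm: the cube is not intersected at this z (z outside [0, 4]); the cone at (10.5, 12.5) contributes a regular 16-gon of circumradius 8.247 (interpolated between r1=8.5 and r2=7.5 at t=0.253); Combining (union): only the cone at (10.5, 12.5) is present, so the union is just that shape — 1 connected region. The outline is a single polygon with 16 vertices. Extrusion per mm of travel: 0.4 × 0.3 / (π × 0.875²) = 0.049890. Accumulating E over each segment gives final E = 2.5690.

G0 X2.25 Y12.50 Z4.80
G1 X2.88 Y9.34 E0.1608
G1 X4.67 Y6.67 E0.3211
G1 X7.34 Y4.88 E0.4815
G1 X10.50 Y4.25 E0.6423
G1 X13.66 Y4.88 E0.8030
G1 X16.33 Y6.67 E0.9634
G1 X18.12 Y9.34 E1.1238
G1 X18.75 Y12.50 E1.2845
G1 X18.12 Y15.66 E1.4453
G1 X16.33 Y18.33 E1.6056
G1 X13.66 Y20.12 E1.7660
G1 X10.50 Y20.75 E1.9268
G1 X7.34 Y20.12 E2.0875
G1 X4.67 Y18.33 E2.2479
G1 X2.88 Y15.66 E2.4083
G1 X2.25 Y12.50 E2.5690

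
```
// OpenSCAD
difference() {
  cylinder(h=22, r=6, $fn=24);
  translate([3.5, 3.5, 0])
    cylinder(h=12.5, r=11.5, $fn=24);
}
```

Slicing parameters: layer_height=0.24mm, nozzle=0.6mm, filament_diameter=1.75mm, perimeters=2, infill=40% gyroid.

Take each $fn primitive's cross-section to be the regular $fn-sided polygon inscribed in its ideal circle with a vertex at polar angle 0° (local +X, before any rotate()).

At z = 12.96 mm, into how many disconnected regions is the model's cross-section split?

At z = 12.96 mm: the cylinder: section is a regular 24-gon, circumradius r=6; the cylinder at (3.5, 3.5) is absent (z outside [0, 12.5]); After the difference (first − rest): none of the subtracted shapes is present at this height, so the r=6 cylinder is unchanged — 1 connected region. The result has 1 disconnected region.

1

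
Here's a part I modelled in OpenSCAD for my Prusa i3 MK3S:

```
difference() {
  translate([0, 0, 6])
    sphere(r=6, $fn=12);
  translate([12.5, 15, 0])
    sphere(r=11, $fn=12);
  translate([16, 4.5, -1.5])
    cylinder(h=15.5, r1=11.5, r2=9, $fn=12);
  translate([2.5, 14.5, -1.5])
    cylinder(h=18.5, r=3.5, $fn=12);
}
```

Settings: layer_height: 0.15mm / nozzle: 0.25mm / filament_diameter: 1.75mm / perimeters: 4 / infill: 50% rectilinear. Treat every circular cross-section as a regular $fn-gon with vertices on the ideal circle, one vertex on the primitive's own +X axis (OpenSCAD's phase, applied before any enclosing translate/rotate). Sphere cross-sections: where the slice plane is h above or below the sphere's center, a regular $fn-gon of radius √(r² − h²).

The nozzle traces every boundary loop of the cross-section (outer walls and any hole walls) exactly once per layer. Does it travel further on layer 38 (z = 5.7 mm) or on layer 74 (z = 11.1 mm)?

Layer 38 (z = 5.7): the r=6 sphere slices to a regular 12-gon of circumradius 5.992 (√(r²−h²) with h=0.3 from center) (perimeter = 2·12·5.992·sin(180°/12) = 37.22 mm); the r=11 sphere at (12.5, 15) contributes a regular 12-gon of circumradius √(11²−5.7²) = 9.408 (perimeter = 2·12·9.408·sin(180°/12) = 58.44 mm); the cone at (16, 4.5) contributes a regular 12-gon of circumradius 10.339 (interpolated between r1=11.5 and r2=9 at t=0.465) (perimeter = 2·12·10.339·sin(180°/12) = 64.22 mm); the cylinder at (2.5, 14.5): section is a regular 12-gon, circumradius r=3.5 (perimeter = 2·12·3.500·sin(180°/12) = 21.74 mm); Taking the first minus the rest: starting from the r=6 sphere, the r=11 sphere at (12.5, 15) misses the remaining region (no effect); the cone at (16, 4.5) misses the remaining region (no effect); the r=3.5 cylinder at (2.5, 14.5) misses the remaining region (no effect) — boundary = 37.22 mm. So its perimeter = 37.22 mm. Layer 74 (z = 11.1): the r=6 sphere slices to a regular 12-gon of circumradius 3.161 (√(r²−h²) with h=5.1 from center) (perimeter = 2·12·3.161·sin(180°/12) = 19.63 mm); the sphere at (12.5, 15) is absent (|z−center|=11.100 > r=11); the cone at (16, 4.5) (r1=11.5→r2=9) has section circumradius 9.468 here — a regular 12-gon (perimeter = 2·12·9.468·sin(180°/12) = 58.81 mm); the r=3.5 cylinder at (2.5, 14.5) gives a regular 12-gon of circumradius 3.5 (constant along its height) (perimeter = 2·12·3.500·sin(180°/12) = 21.74 mm); Subtracting the remaining from the first: starting from the r=6 sphere, the cone at (16, 4.5) misses the remaining region (no effect); the r=3.5 cylinder at (2.5, 14.5) misses the remaining region (no effect) — boundary = 19.63 mm. So its perimeter = 19.63 mm. Layer 38 is larger (37.22 vs 19.63 mm).

layer 38 (z = 5.7 mm)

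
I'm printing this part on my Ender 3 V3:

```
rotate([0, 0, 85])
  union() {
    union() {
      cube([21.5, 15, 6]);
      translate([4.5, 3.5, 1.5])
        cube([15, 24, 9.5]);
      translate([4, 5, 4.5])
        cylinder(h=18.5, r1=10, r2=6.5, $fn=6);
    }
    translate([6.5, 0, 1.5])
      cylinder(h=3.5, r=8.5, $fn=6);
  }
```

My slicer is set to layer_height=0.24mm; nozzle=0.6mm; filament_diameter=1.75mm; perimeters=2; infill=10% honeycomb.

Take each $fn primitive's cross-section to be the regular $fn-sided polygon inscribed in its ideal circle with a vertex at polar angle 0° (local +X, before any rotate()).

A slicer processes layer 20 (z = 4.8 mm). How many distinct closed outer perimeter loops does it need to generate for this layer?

1

At z = 4.8 mm: the cube is present — its section is the full 21.5×15 rectangle; the 15×24 cube at (4.5, 3.5) contributes its full rectangle; the cone at (4, 5) (r1=10→r2=6.5) has section circumradius 9.943 here — a regular 6-gon; Merging all regions: the regions partially overlap (shared area 333.66 mm²), so overlapping operands fuse into one piece — 1 connected region; the r=8.5 cylinder at (6.5, 0) contributes a regular 6-gon of circumradius 8.5; Taking the union: the regions partially overlap (shared area 133.48 mm²), so overlapping operands fuse into one piece — 1 connected region; (whole slice rotated 85° about Z — lengths, areas and connectivity unchanged). The result has 1 disconnected region.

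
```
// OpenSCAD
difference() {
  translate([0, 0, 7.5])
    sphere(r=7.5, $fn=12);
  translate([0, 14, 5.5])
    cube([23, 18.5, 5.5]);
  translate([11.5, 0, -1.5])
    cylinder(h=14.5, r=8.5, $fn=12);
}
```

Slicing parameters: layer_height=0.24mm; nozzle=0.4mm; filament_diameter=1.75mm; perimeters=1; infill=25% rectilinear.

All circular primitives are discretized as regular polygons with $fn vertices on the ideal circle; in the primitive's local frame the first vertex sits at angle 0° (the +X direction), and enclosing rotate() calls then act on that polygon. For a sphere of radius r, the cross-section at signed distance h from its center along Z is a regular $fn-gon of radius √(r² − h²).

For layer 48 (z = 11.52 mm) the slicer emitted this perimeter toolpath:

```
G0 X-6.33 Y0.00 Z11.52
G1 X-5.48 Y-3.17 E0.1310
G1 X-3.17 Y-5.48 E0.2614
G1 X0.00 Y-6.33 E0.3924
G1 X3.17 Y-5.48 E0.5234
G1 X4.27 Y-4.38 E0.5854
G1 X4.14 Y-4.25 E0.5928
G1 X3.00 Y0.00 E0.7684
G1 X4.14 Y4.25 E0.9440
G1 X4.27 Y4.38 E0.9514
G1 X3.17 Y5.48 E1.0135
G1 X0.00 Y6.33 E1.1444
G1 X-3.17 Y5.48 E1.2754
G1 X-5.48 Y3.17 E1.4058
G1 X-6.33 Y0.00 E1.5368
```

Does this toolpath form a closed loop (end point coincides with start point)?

yes

Start point (G0): (-6.33, 0.00). End point (last G1): the path returns to the start — closed.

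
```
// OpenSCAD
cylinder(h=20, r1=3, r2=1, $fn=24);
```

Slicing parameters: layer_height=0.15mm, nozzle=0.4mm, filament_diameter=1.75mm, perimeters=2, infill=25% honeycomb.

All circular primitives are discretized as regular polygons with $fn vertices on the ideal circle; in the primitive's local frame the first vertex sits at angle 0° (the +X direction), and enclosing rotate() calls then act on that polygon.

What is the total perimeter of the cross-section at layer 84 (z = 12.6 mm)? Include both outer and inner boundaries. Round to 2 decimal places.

At z = 12.6 mm: the cone: at t=0.630 of its height the radius interpolates to r₁+(r₂−r₁)t = 1.740, giving a regular 24-gon of that circumradius (perimeter = 2·24·1.740·sin(180°/24) = 10.90 mm). Overall, the cross-section is a single solid region. Total boundary length (outer) = 10.90 mm.

10.90 mm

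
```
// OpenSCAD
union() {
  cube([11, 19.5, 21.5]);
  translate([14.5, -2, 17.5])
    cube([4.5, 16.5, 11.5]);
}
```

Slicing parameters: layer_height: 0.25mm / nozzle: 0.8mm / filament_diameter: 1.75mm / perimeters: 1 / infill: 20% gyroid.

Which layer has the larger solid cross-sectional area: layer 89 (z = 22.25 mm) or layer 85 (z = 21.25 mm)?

layer 85 (z = 21.25 mm)

Layer 89 (z = 22.25): the cube is absent (z outside [0, 21.5]); the 4.5×16.5 cube at (14.5, -2) contributes its full rectangle (area 74.25 mm²); Merging all regions: only the 4.5×16.5 cube at (14.5, -2) is present, so the union is just that shape — area = 74.25 mm². So its area = 74.25 mm². Layer 85 (z = 21.25): the cube is present — its section is the full 11×19.5 rectangle (area 214.50 mm²); the cube at (14.5, -2) (footprint 4.5×16.5) is included at this height (area 74.25 mm²); Combining (union): the 2 present regions are separate (no shared area or edge), so areas and boundary lengths simply add and each stays a separate island — area = 288.75 mm². So its area = 288.75 mm². Layer 85 is larger (288.75 vs 74.25 mm²).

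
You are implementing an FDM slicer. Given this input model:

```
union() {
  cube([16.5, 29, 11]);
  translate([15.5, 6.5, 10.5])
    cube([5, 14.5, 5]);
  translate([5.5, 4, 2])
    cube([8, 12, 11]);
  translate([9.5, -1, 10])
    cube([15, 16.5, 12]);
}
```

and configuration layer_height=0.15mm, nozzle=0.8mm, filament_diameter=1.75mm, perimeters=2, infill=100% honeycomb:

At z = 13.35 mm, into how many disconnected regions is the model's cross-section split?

1

At z = 13.35 mm: the cube does not reach this height (z outside [0, 11]); the 5×14.5 cube at (15.5, 6.5) contributes its full rectangle; the cube at (5.5, 4) is not intersected at this z (z outside [2, 13]); the 15×16.5 cube at (9.5, -1) contributes its full rectangle; Merging all regions: the regions partially overlap (shared area 45.00 mm²), so overlapping operands fuse into one piece — 1 connected region. The result has 1 disconnected region.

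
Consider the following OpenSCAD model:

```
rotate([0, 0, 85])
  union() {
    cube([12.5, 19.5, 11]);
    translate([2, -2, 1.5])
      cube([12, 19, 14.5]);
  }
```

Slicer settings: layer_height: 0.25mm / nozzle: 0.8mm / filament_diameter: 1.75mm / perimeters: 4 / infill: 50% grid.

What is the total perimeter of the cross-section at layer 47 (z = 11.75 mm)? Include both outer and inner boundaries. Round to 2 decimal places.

62.00 mm

At z = 11.75 mm: the cube is not intersected at this z (z outside [0, 11]); the cube at (2, -2) (footprint 12×19) is included at this height (perimeter 62.00 mm); Combining (union): only the 12×19 cube at (2, -2) is present, so the union is just that shape — boundary = 62.00 mm; (rotated 85° about Z; rotation is an isometry so areas/perimeters/island counts are preserved). Overall, the cross-section is a single solid region. Total boundary length (outer) = 62.00 mm.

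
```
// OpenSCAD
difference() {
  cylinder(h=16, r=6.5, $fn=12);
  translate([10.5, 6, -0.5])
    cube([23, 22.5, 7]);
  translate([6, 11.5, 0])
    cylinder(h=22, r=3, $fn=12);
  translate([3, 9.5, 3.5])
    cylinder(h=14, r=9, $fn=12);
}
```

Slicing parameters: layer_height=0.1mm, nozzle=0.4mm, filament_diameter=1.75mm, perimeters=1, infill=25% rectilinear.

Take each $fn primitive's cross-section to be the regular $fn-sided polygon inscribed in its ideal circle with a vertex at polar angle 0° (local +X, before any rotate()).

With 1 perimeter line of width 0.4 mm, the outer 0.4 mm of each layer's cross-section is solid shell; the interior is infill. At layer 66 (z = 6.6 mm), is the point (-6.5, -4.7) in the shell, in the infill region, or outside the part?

At z = 6.6 mm: the r=6.5 cylinder contributes a regular 12-gon of circumradius 6.5; the cube at (10.5, 6) is absent (z outside [-0.5, 6.5]); the r=3 cylinder at (6, 11.5) contributes a regular 12-gon of circumradius 3; the r=9 cylinder at (3, 9.5) gives a regular 12-gon of circumradius 9 (constant along its height); Subtracting the remaining from the first: starting from the r=6.5 cylinder, the r=3 cylinder at (6, 11.5) misses the remaining region (no effect); the r=9 cylinder at (3, 9.5) partially overlaps it — only the 39.97 mm² overlap (of its 243.00 mm²) is removed, clipping the outline — 1 connected region. Overall, the cross-section is a single solid region. The nearest boundary edge runs (-3.25, -5.63)→(-5.63, -3.25); distance from the point to it = 1.64 mm. The point is not inside any of the regions above, so it lies outside the cross-section (1.64 mm from the nearest boundary).

outside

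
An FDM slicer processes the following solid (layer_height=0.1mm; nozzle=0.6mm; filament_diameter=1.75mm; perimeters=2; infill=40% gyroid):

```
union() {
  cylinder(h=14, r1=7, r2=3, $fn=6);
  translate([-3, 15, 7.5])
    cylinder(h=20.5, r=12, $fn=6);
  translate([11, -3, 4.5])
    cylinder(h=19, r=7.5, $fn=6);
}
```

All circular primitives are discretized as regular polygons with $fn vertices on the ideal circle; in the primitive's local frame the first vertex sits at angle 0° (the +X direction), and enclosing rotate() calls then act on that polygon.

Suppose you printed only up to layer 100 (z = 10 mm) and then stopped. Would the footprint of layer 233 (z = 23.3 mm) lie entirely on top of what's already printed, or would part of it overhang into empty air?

Compare the two slices. At z = 10: the cone: at t=0.714 of its height the radius interpolates to r₁+(r₂−r₁)t = 4.143, giving a regular 6-gon of that circumradius (area = (6/2)·4.143²·sin(360°/6) = 44.59 mm²); the r=12 cylinder at (-3, 15) contributes a regular 6-gon of circumradius 12 (area = (6/2)·12.000²·sin(360°/6) = 374.12 mm²); the r=7.5 cylinder at (11, -3) contributes a regular 6-gon of circumradius 7.5 (area = (6/2)·7.500²·sin(360°/6) = 146.14 mm²); Taking the union: the 3 present regions are separate (no shared area or edge), so areas and boundary lengths simply add and each stays a separate island — area = 564.86 mm². At z = 23.3: the cone does not reach this height (z outside [0, 14]); the r=12 cylinder at (-3, 15) gives a regular 6-gon of circumradius 12 (constant along its height) (area = (6/2)·12.000²·sin(360°/6) = 374.12 mm²); the r=7.5 cylinder at (11, -3) contributes a regular 6-gon of circumradius 7.5 (area = (6/2)·7.500²·sin(360°/6) = 146.14 mm²); Merging all regions: the 2 present regions are separate (no shared area or edge), so areas and boundary lengths simply add and each stays a separate island — area = 520.26 mm². Checking containment: the cross-section at z = 23.3 is a subset of the cross-section at z = 10.

entirely on top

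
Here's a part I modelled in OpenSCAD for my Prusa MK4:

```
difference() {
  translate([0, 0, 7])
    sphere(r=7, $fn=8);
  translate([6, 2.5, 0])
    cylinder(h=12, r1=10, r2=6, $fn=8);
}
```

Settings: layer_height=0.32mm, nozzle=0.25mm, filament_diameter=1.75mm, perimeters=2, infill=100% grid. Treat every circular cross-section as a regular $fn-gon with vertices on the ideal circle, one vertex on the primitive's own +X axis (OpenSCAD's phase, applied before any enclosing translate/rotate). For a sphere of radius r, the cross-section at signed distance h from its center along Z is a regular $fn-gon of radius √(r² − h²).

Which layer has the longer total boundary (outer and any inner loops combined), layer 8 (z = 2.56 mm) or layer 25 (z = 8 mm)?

layer 25 (z = 8 mm)

Layer 8 (z = 2.56): the sphere: section is a regular 8-gon, circumradius = √(r²−h²) = √(7²−4.44²) = 5.412 (perimeter = 2·8·5.412·sin(180°/8) = 33.14 mm); the cone at (6, 2.5) contributes a regular 8-gon of circumradius 9.147 (interpolated between r1=10 and r2=6 at t=0.213) (perimeter = 2·8·9.147·sin(180°/8) = 56.00 mm); Taking the first minus the rest: starting from the r=7 sphere, the cone at (6, 2.5) partially overlaps it — only the 58.67 mm² overlap (of its 236.63 mm²) is removed, clipping the outline — boundary = 26.91 mm. So its perimeter = 26.91 mm. Layer 25 (z = 8): the r=7 sphere contributes a regular 8-gon of circumradius √(7²−1²) = 6.928 (perimeter = 2·8·6.928·sin(180°/8) = 42.42 mm); the cone at (6, 2.5) (r1=10→r2=6) has section circumradius 7.333 here — a regular 8-gon (perimeter = 2·8·7.333·sin(180°/8) = 44.90 mm); After the difference (first − rest): starting from the r=7 sphere, the cone at (6, 2.5) partially overlaps it — only the 58.71 mm² overlap (of its 152.11 mm²) is removed, clipping the outline — boundary = 42.29 mm. So its perimeter = 42.29 mm. Layer 25 is larger (42.29 vs 26.91 mm).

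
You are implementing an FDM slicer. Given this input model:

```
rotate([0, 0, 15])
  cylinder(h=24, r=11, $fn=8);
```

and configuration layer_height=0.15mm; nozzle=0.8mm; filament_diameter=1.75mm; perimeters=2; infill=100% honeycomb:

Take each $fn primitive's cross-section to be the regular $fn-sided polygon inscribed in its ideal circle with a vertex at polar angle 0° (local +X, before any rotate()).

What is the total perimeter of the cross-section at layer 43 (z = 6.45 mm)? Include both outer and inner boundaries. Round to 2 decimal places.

67.35 mm

At z = 6.45 mm: the r=11 cylinder contributes a regular 8-gon of circumradius 11 (perimeter = 2·8·11.000·sin(180°/8) = 67.35 mm); (rotated 15° about Z; rotation is an isometry so areas/perimeters/island counts are preserved). Overall, the cross-section is a single solid region. Total boundary length (outer) = 67.35 mm.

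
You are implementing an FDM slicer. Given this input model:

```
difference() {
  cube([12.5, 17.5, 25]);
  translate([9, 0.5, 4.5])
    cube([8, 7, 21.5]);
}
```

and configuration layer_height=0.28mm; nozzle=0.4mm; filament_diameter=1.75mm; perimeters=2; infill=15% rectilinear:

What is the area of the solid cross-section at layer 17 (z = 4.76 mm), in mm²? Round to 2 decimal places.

194.25 mm²

At z = 4.76 mm: the cube (footprint 12.5×17.5) is included at this height (area 218.75 mm²); the cube at (9, 0.5) is present — its section is the full 8×7 rectangle (area 56.00 mm²); After the difference (first − rest): starting from the 12.5×17.5 cube (218.75 mm²), the 8×7 cube at (9, 0.5) partially overlaps it — only the 24.50 mm² overlap (of its 56.00 mm²) is removed, clipping the outline — area = 194.25 mm². Overall, the cross-section is a single solid region. Net area = 194.25 mm².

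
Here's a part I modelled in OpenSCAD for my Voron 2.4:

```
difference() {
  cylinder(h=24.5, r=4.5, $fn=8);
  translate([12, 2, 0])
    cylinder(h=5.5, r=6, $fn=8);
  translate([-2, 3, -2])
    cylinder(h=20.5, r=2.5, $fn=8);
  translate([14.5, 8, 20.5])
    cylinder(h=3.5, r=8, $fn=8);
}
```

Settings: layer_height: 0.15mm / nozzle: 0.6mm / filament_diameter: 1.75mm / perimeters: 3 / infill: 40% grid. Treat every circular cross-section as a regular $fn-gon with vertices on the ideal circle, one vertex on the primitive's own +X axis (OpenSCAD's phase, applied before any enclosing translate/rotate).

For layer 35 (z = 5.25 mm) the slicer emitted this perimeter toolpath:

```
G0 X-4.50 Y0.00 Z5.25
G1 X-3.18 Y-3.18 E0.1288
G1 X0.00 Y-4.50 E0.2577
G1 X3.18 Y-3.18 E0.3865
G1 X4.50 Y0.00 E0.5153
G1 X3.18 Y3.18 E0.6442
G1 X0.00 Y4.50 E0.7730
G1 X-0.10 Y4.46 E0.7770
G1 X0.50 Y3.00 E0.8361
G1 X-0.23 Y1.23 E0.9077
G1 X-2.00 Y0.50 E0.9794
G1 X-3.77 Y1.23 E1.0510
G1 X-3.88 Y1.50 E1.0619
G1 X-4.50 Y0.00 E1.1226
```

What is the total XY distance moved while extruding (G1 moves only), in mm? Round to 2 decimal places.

Sum the Euclidean lengths of each G1 segment: total = 30.00 mm.

30.00 mm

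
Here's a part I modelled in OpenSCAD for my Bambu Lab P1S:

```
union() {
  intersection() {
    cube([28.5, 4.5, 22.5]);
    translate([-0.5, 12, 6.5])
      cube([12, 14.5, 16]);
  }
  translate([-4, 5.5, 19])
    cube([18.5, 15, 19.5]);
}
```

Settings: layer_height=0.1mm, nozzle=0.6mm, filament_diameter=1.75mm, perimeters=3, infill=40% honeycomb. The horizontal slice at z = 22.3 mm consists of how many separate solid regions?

At z = 22.3 mm: the cube is present — its section is the full 28.5×4.5 rectangle; the cube at (-0.5, 12) (footprint 12×14.5) is included at this height; Taking the intersection: the 12×14.5 cube at (-0.5, 12) does not overlap the 28.5×4.5 cube (empty) — nothing remains; the cube at (-4, 5.5) (footprint 18.5×15) is included at this height; Combining (union): only the 18.5×15 cube at (-4, 5.5) is present, so the union is just that shape — 1 connected region. The result has 1 disconnected region.

1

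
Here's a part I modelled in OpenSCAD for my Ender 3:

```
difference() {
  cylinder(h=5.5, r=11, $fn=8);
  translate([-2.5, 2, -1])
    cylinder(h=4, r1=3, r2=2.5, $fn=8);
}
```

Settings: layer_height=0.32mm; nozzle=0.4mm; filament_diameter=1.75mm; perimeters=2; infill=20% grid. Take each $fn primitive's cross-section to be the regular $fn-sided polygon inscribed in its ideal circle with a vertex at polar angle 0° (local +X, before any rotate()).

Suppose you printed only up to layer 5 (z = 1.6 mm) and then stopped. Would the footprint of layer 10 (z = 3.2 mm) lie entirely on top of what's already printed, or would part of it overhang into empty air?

Compare the two slices. At z = 1.6: the r=11 cylinder contributes a regular 8-gon of circumradius 11 (area = (8/2)·11.000²·sin(360°/8) = 342.24 mm²); the cone at (-2.5, 2): at t=0.650 of its height the radius interpolates to r₁+(r₂−r₁)t = 2.675, giving a regular 8-gon of that circumradius (area = (8/2)·2.675²·sin(360°/8) = 20.24 mm²); Taking the first minus the rest: starting from the r=11 cylinder (342.24 mm²), the cone at (-2.5, 2) lies wholly inside it (removes its full 20.24 mm² and its 16.38 mm outline becomes a hole wall) — area = 322.00 mm². At z = 3.2: the r=11 cylinder contributes a regular 8-gon of circumradius 11 (area = (8/2)·11.000²·sin(360°/8) = 342.24 mm²); the cone at (-2.5, 2) does not reach this height (z outside [-1, 3]); After the difference (first − rest): none of the subtracted shapes is present at this height, so the r=11 cylinder is unchanged — area = 342.24 mm². Checking containment: at z = 3.2 the cross-section extends beyond the z = 1.6 cross-section by about 20.24 mm².

part overhangs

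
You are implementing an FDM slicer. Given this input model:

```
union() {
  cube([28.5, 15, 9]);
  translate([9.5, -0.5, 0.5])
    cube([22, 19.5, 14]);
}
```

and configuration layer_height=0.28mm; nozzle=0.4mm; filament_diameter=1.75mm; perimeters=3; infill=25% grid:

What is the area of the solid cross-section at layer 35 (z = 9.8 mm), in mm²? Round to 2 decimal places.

429.00 mm²

At z = 9.8 mm: the cube does not reach this height (z outside [0, 9]); the cube at (9.5, -0.5) is present — its section is the full 22×19.5 rectangle (area 429.00 mm²); Combining (union): only the 22×19.5 cube at (9.5, -0.5) is present, so the union is just that shape — area = 429.00 mm². Overall, the cross-section is a single solid region. Net area = 429.00 mm².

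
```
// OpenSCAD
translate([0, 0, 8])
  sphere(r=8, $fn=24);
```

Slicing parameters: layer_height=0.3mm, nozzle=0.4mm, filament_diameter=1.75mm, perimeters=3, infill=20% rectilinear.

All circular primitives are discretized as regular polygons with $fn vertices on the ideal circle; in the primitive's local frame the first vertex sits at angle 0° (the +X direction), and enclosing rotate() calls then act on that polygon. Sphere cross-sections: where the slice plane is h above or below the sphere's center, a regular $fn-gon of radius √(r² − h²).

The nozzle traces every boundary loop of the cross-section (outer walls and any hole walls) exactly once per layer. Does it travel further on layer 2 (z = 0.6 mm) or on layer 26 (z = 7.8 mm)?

Layer 2 (z = 0.6): the sphere: section is a regular 24-gon, circumradius = √(r²−h²) = √(8²−7.4²) = 3.040 (perimeter = 2·24·3.040·sin(180°/24) = 19.04 mm). So its perimeter = 19.04 mm. Layer 26 (z = 7.8): the sphere: section is a regular 24-gon, circumradius = √(r²−h²) = √(8²−0.2²) = 7.997 (perimeter = 2·24·7.997·sin(180°/24) = 50.11 mm). So its perimeter = 50.11 mm. Layer 26 is larger (50.11 vs 19.04 mm).

layer 26 (z = 7.8 mm)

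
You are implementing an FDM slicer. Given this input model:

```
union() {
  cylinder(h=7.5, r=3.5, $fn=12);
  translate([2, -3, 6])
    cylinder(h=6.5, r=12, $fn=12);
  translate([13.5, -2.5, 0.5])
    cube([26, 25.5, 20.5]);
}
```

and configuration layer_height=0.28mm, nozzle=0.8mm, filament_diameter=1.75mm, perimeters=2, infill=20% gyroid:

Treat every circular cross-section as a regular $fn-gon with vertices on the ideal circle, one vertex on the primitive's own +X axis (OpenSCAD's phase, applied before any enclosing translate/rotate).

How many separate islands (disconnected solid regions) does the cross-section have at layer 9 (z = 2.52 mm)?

2

At z = 2.52 mm: the cylinder: section is a regular 12-gon, circumradius r=3.5; the cylinder at (2, -3) is not intersected at this z (z outside [6, 12.5]); the cube at (13.5, -2.5) is present — its section is the full 26×25.5 rectangle; Merging all regions: the 2 present regions are separate (no shared area or edge), so areas and boundary lengths simply add and each stays a separate island — 2 connected regions. Overall, the cross-section has 2 separate islands. Island count = 2.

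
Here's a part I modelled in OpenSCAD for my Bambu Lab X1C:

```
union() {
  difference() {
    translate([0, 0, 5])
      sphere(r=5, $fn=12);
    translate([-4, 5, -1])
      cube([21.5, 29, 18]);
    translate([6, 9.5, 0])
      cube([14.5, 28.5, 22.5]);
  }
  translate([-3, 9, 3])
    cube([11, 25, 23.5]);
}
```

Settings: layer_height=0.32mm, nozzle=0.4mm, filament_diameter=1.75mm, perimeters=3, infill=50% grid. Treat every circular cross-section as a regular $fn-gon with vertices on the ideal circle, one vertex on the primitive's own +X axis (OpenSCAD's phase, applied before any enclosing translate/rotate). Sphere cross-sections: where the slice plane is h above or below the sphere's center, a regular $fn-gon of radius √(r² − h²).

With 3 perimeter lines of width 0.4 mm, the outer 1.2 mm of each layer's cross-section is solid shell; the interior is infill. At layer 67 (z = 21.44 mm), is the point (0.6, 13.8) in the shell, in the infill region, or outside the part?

infill

At z = 21.44 mm: the sphere is absent (|z−center|=16.440 > r=5); the cube at (-4, 5) does not reach this height (z outside [-1, 17]); the cube at (6, 9.5) is present — its section is the full 14.5×28.5 rectangle; Taking the first minus the rest: the first operand is absent here, so nothing remains; the cube at (-3, 9) (footprint 11×25) is included at this height; Merging all regions: only the 11×25 cube at (-3, 9) is present, so the union is just that shape — 1 connected region. Overall, the cross-section is a single solid region. The nearest boundary edge runs (-3.00, 34.00)→(-3.00, 9.00); distance from the point to it = 3.60 mm. The point is inside the cross-section and 3.60 mm from the nearest boundary — more than the 1.2 mm shell width (3 × 0.4), so it's in the infill interior.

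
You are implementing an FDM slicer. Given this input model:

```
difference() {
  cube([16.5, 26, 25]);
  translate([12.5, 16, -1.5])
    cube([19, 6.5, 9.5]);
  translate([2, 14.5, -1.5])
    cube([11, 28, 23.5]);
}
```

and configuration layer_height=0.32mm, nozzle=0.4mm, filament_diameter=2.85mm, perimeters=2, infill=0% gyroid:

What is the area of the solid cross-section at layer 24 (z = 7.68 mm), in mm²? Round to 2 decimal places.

At z = 7.68 mm: the cube is present — its section is the full 16.5×26 rectangle (area 429.00 mm²); the cube at (12.5, 16) is present — its section is the full 19×6.5 rectangle (area 123.50 mm²); the cube at (2, 14.5) (footprint 11×28) is included at this height (area 308.00 mm²); Taking the first minus the rest: starting from the 16.5×26 cube (429.00 mm²), the 19×6.5 cube at (12.5, 16) partially overlaps it — only the 26.00 mm² overlap (of its 123.50 mm²) is removed, clipping the outline; the 11×28 cube at (2, 14.5) partially overlaps it — only the 123.25 mm² overlap (of its 308.00 mm²) is removed, clipping the outline — area = 279.75 mm². Overall, the cross-section has 2 separate islands. Net area = 279.75 mm².

279.75 mm²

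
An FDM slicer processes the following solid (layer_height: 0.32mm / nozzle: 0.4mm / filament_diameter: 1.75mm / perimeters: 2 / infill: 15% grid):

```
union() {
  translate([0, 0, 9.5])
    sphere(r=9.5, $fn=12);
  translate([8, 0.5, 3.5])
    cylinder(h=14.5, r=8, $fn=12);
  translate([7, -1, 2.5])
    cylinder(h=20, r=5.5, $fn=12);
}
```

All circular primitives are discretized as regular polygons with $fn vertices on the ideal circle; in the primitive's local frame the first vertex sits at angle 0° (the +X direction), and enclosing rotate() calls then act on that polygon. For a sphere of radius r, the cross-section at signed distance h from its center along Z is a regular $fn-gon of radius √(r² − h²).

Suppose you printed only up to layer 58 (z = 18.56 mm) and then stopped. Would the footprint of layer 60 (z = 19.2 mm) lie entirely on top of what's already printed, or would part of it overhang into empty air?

Compare the two slices. At z = 18.56: the r=9.5 sphere contributes a regular 12-gon of circumradius √(9.5²−9.06²) = 2.858 (area = (12/2)·2.858²·sin(360°/12) = 24.50 mm²); the cylinder at (8, 0.5) is absent (z outside [3.5, 18]); the r=5.5 cylinder at (7, -1) contributes a regular 12-gon of circumradius 5.5 (area = (12/2)·5.500²·sin(360°/12) = 90.75 mm²); Merging all regions: the regions partially overlap — summed areas 115.25 mm² minus the doubly-counted overlap 2.85 mm² gives 112.40 mm² — area = 112.40 mm². At z = 19.2: the sphere is not intersected at this z (|z−center|=9.700 > r=9.5); the cylinder at (8, 0.5) is not intersected at this z (z outside [3.5, 18]); the r=5.5 cylinder at (7, -1) gives a regular 12-gon of circumradius 5.5 (constant along its height) (area = (12/2)·5.500²·sin(360°/12) = 90.75 mm²); Taking the union: only the r=5.5 cylinder at (7, -1) is present, so the union is just that shape — area = 90.75 mm². Checking containment: the cross-section at z = 19.2 is a subset of the cross-section at z = 18.56.

entirely on top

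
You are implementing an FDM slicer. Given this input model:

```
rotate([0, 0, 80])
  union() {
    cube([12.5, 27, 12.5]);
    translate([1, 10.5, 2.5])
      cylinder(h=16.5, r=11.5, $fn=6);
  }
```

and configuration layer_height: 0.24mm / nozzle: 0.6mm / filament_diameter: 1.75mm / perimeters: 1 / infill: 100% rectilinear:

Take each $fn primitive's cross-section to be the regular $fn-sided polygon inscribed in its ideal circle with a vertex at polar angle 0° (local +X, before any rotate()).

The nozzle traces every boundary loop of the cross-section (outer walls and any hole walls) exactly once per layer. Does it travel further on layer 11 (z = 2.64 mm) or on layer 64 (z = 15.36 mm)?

layer 11 (z = 2.64 mm)

Layer 11 (z = 2.64): the cube is present — its section is the full 12.5×27 rectangle (perimeter 79.00 mm); the r=11.5 cylinder at (1, 10.5) gives a regular 6-gon of circumradius 11.5 (constant along its height) (perimeter = 2·6·11.500·sin(180°/6) = 69.00 mm); Taking the union: the regions partially overlap (shared area 191.72 mm²), so the edge portions inside another operand are dropped and the merged outline is re-measured after clipping — boundary = 91.58 mm; (whole slice rotated 80° about Z — lengths, areas and connectivity unchanged). So its perimeter = 91.58 mm. Layer 64 (z = 15.36): the cube does not reach this height (z outside [0, 12.5]); the r=11.5 cylinder at (1, 10.5) gives a regular 6-gon of circumradius 11.5 (constant along its height) (perimeter = 2·6·11.500·sin(180°/6) = 69.00 mm); Taking the union: only the r=11.5 cylinder at (1, 10.5) is present, so the union is just that shape — boundary = 69.00 mm; (rotated 80° about Z; rotation is an isometry so areas/perimeters/island counts are preserved). So its perimeter = 69.00 mm. Layer 11 is larger (91.58 vs 69.00 mm).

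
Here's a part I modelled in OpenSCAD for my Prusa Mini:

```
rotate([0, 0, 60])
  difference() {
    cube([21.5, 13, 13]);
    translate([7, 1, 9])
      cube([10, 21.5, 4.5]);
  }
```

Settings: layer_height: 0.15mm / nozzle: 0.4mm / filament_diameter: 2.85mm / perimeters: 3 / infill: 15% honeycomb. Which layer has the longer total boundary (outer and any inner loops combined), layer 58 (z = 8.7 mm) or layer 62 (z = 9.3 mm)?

layer 62 (z = 9.3 mm)

Layer 58 (z = 8.7): the cube is present — its section is the full 21.5×13 rectangle (perimeter 69.00 mm); the cube at (7, 1) does not reach this height (z outside [9, 13.5]); Subtracting the remaining from the first: none of the subtracted shapes is present at this height, so the 21.5×13 cube is unchanged — boundary = 69.00 mm; (whole slice rotated 60° about Z — lengths, areas and connectivity unchanged). So its perimeter = 69.00 mm. Layer 62 (z = 9.3): the cube (footprint 21.5×13) is included at this height (perimeter 69.00 mm); the 10×21.5 cube at (7, 1) contributes its full rectangle (perimeter 63.00 mm); Taking the first minus the rest: starting from the 21.5×13 cube, the 10×21.5 cube at (7, 1) partially overlaps it — only the 120.00 mm² overlap (of its 215.00 mm²) is removed, clipping the outline — boundary = 93.00 mm; (whole slice rotated 60° about Z — lengths, areas and connectivity unchanged). So its perimeter = 93.00 mm. Layer 62 is larger (93.00 vs 69.00 mm).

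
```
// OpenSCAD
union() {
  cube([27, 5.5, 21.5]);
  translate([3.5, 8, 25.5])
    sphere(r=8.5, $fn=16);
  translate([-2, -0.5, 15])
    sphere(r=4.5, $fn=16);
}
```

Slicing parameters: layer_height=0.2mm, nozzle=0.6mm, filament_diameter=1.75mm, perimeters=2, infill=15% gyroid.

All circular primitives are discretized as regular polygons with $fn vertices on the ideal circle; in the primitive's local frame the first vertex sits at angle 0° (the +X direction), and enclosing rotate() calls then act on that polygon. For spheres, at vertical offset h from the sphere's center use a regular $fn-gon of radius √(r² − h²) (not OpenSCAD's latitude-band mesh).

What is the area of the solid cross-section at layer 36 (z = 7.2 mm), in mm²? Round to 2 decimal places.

At z = 7.2 mm: the cube is present — its section is the full 27×5.5 rectangle (area 148.50 mm²); the sphere at (3.5, 8) is absent (|z−center|=18.300 > r=8.5); the sphere at (-2, -0.5) is absent (|z−center|=7.800 > r=4.5); Merging all regions: only the 27×5.5 cube is present, so the union is just that shape — area = 148.50 mm². Overall, the cross-section is a single solid region. Net area = 148.50 mm².

148.50 mm²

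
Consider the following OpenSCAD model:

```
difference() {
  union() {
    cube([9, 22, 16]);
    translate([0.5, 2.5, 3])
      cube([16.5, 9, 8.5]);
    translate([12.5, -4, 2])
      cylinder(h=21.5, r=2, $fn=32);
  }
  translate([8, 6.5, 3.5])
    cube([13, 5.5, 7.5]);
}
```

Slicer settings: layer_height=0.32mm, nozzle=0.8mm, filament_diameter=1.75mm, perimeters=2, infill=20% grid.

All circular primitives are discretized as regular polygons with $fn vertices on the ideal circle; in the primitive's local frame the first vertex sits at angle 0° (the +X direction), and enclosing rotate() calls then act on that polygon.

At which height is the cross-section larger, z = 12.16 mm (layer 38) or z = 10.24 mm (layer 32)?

Layer 38 (z = 12.16): the 9×22 cube contributes its full rectangle (area 198.00 mm²); the cube at (0.5, 2.5) does not reach this height (z outside [3, 11.5]); the cylinder at (12.5, -4): section is a regular 32-gon, circumradius r=2 (area = (32/2)·2.000²·sin(360°/32) = 12.49 mm²); Taking the union: the 2 present regions are separate (no shared area or edge), so areas and boundary lengths simply add and each stays a separate island — area = 210.49 mm²; the cube at (8, 6.5) does not reach this height (z outside [3.5, 11]); Taking the first minus the rest: none of the subtracted shapes is present at this height, so that combined region is unchanged — area = 210.49 mm². So its area = 210.49 mm². Layer 32 (z = 10.24): the cube (footprint 9×22) is included at this height (area 198.00 mm²); the cube at (0.5, 2.5) is present — its section is the full 16.5×9 rectangle (area 148.50 mm²); the cylinder at (12.5, -4): section is a regular 32-gon, circumradius r=2 (area = (32/2)·2.000²·sin(360°/32) = 12.49 mm²); Combining (union): the regions partially overlap — summed areas 358.99 mm² minus the doubly-counted overlap 76.50 mm² gives 282.49 mm² — area = 282.49 mm²; the 13×5.5 cube at (8, 6.5) contributes its full rectangle (area 71.50 mm²); Subtracting the remaining from the first: starting from that combined region (282.49 mm²), the 13×5.5 cube at (8, 6.5) partially overlaps it — only the 45.50 mm² overlap (of its 71.50 mm²) is removed, clipping the outline — area = 236.99 mm². So its area = 236.99 mm². Layer 32 is larger (236.99 vs 210.49 mm²).

layer 32 (z = 10.24 mm)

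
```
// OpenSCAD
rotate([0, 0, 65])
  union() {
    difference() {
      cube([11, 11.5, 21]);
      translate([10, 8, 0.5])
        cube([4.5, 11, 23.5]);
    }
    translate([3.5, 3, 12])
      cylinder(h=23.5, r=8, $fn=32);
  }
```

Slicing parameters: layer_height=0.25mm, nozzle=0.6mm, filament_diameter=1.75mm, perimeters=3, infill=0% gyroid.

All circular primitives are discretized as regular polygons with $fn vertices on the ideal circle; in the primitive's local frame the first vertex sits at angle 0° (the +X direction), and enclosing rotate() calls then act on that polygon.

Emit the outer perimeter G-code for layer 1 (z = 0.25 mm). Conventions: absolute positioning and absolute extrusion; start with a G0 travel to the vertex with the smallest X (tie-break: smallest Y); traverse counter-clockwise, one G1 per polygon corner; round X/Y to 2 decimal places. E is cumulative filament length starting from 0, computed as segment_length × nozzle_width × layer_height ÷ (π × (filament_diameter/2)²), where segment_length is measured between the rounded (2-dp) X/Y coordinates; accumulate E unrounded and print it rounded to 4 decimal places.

G0 X-10.42 Y4.86 Z0.25
G1 X0.00 Y0.00 E0.7170
G1 X4.65 Y9.97 E1.4031
G1 X-5.77 Y14.83 E2.1201
G1 X-10.42 Y4.86 E2.8062

At z = 0.25 mm: the cube (footprint 11×11.5) is included at this height; the cube at (10, 8) is not intersected at this z (z outside [0.5, 24]); Taking the first minus the rest: none of the subtracted shapes is present at this height, so the 11×11.5 cube is unchanged — 1 connected region; the cylinder at (3.5, 3) is absent (z outside [12, 35.5]); Merging all regions: only that combined region is present, so the union is just that shape — 1 connected region; (rotated 65° about Z; rotation is an isometry so areas/perimeters/island counts are preserved). The outline is a single polygon with 4 vertices. Extrusion per mm of travel: 0.6 × 0.25 / (π × 0.875²) = 0.062363. Accumulating E over each segment gives final E = 2.8062.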